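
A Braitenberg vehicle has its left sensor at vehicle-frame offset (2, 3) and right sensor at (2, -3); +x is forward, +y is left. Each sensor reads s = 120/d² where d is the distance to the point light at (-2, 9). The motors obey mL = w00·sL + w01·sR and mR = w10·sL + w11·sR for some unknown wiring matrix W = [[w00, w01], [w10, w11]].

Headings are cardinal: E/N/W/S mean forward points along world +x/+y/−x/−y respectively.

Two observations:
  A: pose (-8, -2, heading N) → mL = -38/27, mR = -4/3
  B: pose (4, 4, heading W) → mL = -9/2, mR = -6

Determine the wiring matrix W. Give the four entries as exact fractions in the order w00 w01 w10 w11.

obs A: pose=(-8,-2,N) → sL=20/27, sR=4/3, mL=-38/27, mR=-4/3
obs B: pose=(4,4,W) → sL=3/2, sR=6, mL=-9/2, mR=-6
sensor matrix S = [[20/27, 4/3], [3/2, 6]]; det S = 22/9
solve [mL_A; mL_B] = S·[w00; w01] and [mR_A; mR_B] = S·[w10; w11]:
  w00 = -1, w01 = -1/2, w10 = 0, w11 = -1

-1 -1/2 0 -1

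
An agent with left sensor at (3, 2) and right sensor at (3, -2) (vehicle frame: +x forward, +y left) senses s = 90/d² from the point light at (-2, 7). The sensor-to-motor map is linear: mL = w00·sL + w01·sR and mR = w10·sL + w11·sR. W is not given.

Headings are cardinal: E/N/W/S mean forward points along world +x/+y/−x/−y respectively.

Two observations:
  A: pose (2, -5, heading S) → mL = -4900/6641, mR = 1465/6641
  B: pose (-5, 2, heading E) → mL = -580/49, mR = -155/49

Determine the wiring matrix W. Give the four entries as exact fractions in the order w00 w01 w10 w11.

obs A: pose=(2,-5,S) → sL=10/29, sR=90/229, mL=-4900/6641, mR=1465/6641
obs B: pose=(-5,2,E) → sL=10, sR=90/49, mL=-580/49, mR=-155/49
sensor matrix S = [[10/29, 90/229], [10, 90/49]]; det S = -1072800/325409
solve [mL_A; mL_B] = S·[w00; w01] and [mR_A; mR_B] = S·[w10; w11]:
  w00 = -1, w01 = -1, w10 = -1/2, w11 = 1

-1 -1 -1/2 1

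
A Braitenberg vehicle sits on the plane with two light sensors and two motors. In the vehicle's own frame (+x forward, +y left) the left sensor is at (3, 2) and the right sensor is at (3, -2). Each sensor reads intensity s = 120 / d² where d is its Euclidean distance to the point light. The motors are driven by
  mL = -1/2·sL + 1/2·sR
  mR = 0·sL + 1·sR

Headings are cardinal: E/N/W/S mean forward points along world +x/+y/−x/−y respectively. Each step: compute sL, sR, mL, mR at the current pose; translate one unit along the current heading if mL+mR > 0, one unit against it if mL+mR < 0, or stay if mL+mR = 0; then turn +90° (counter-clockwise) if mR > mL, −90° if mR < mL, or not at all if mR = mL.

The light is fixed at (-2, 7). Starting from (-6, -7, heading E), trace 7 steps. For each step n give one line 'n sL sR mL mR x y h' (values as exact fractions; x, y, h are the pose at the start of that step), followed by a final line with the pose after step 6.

0 24/29 120/257 -1344/7453 120/257 -6 -7 E
1 60/73 60/61 360/4453 60/61 -5 -7 N
2 40/87 120/157 2080/13659 120/157 -5 -6 W
3 6/13 30/73 -24/949 30/73 -6 -6 S
4 24/29 120/257 -1344/7453 120/257 -6 -7 E
5 60/73 60/61 360/4453 60/61 -5 -7 N
6 40/87 120/157 2080/13659 120/157 -5 -6 W
final -6 -6 S

n=0: pose=(-6,-7,E); sL=24/29, sR=120/257; mL=-1344/7453, mR=120/257; mL+mR=2136/7453 → advance +1; mR−mL=4824/7453 → turn +1·90°
n=1: pose=(-5,-7,N); sL=60/73, sR=60/61; mL=360/4453, mR=60/61; mL+mR=4740/4453 → advance +1; mR−mL=4020/4453 → turn +1·90°
n=2: pose=(-5,-6,W); sL=40/87, sR=120/157; mL=2080/13659, mR=120/157; mL+mR=12520/13659 → advance +1; mR−mL=8360/13659 → turn +1·90°
n=3: pose=(-6,-6,S); sL=6/13, sR=30/73; mL=-24/949, mR=30/73; mL+mR=366/949 → advance +1; mR−mL=414/949 → turn +1·90°
n=4: pose=(-6,-7,E); sL=24/29, sR=120/257; mL=-1344/7453, mR=120/257; mL+mR=2136/7453 → advance +1; mR−mL=4824/7453 → turn +1·90°
n=5: pose=(-5,-7,N); sL=60/73, sR=60/61; mL=360/4453, mR=60/61; mL+mR=4740/4453 → advance +1; mR−mL=4020/4453 → turn +1·90°
n=6: pose=(-5,-6,W); sL=40/87, sR=120/157; mL=2080/13659, mR=120/157; mL+mR=12520/13659 → advance +1; mR−mL=8360/13659 → turn +1·90°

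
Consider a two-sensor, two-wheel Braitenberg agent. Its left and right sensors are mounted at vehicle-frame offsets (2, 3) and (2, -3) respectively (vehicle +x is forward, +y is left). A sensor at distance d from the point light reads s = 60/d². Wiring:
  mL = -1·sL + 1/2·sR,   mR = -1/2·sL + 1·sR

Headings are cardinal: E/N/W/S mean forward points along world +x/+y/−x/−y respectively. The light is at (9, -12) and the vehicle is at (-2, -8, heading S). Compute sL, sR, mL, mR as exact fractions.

15/17 3/10 -249/340 -12/85

left sensor world pos  = (1, -10); dL² = 68
right sensor world pos = (-5, -10); dR² = 200
sL = 60/68 = 15/17
sR = 60/200 = 3/10
mL = -1·sL + 1/2·sR = -249/340
mR = -1/2·sL + 1·sR = -12/85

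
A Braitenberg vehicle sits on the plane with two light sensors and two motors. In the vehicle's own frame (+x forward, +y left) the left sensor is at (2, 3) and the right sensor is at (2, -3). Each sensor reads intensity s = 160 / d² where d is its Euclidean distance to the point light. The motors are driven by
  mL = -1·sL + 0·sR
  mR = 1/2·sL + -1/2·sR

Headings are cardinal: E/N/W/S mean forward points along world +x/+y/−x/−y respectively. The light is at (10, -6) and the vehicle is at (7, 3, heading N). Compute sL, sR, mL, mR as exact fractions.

160/157 160/121 -160/157 -2880/18997

left sensor world pos  = (4, 5); dL² = 157
right sensor world pos = (10, 5); dR² = 121
sL = 160/157 = 160/157
sR = 160/121 = 160/121
mL = -1·sL + 0·sR = -160/157
mR = 1/2·sL + -1/2·sR = -2880/18997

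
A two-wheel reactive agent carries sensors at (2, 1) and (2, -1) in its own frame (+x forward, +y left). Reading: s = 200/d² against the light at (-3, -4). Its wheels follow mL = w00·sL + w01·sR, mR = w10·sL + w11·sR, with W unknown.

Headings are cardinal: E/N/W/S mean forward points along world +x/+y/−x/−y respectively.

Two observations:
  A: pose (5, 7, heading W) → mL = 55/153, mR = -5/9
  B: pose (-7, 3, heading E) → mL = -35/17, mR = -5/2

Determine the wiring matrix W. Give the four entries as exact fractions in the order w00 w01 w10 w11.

1 -1 0 -1/2

obs A: pose=(5,7,W) → sL=25/17, sR=10/9, mL=55/153, mR=-5/9
obs B: pose=(-7,3,E) → sL=50/17, sR=5, mL=-35/17, mR=-5/2
sensor matrix S = [[25/17, 10/9], [50/17, 5]]; det S = 625/153
solve [mL_A; mL_B] = S·[w00; w01] and [mR_A; mR_B] = S·[w10; w11]:
  w00 = 1, w01 = -1, w10 = 0, w11 = -1/2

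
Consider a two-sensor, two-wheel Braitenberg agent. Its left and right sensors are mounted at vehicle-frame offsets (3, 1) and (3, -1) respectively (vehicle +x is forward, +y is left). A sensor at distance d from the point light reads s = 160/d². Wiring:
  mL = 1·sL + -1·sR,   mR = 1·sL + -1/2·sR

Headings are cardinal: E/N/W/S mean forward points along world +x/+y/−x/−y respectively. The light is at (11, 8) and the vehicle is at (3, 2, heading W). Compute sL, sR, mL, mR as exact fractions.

16/17 80/73 -192/1241 488/1241

left sensor world pos  = (0, 1); dL² = 170
right sensor world pos = (0, 3); dR² = 146
sL = 160/170 = 16/17
sR = 160/146 = 80/73
mL = 1·sL + -1·sR = -192/1241
mR = 1·sL + -1/2·sR = 488/1241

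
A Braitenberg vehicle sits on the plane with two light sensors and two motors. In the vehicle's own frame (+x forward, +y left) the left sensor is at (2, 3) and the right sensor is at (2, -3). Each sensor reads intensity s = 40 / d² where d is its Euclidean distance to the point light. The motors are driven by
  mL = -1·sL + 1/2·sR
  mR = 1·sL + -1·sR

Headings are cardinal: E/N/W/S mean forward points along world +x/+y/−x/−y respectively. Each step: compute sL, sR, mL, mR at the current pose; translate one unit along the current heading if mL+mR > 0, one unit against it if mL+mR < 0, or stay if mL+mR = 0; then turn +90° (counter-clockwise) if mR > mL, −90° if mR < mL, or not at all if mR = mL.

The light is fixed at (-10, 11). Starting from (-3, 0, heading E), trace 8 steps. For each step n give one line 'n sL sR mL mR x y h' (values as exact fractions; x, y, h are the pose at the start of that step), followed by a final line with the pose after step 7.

n=0: pose=(-3,0,E); sL=8/29, sR=40/277; mL=-1636/8033, mR=1056/8033; mL+mR=-20/277 → advance -1; mR−mL=2692/8033 → turn +1·90°
n=1: pose=(-4,0,N); sL=4/9, sR=20/81; mL=-26/81, mR=16/81; mL+mR=-10/81 → advance -1; mR−mL=14/27 → turn +1·90°
n=2: pose=(-4,-1,W); sL=40/241, sR=40/97; mL=940/23377, mR=-5760/23377; mL+mR=-20/97 → advance -1; mR−mL=-6700/23377 → turn -1·90°
n=3: pose=(-3,-1,N); sL=10/29, sR=1/5; mL=-71/290, mR=21/145; mL+mR=-1/10 → advance -1; mR−mL=113/290 → turn +1·90°
n=4: pose=(-3,-2,W); sL=40/281, sR=8/25; mL=124/7025, mR=-1248/7025; mL+mR=-4/25 → advance -1; mR−mL=-1372/7025 → turn -1·90°
n=5: pose=(-2,-2,N); sL=20/73, sR=20/121; mL=-1690/8833, mR=960/8833; mL+mR=-10/121 → advance -1; mR−mL=2650/8833 → turn +1·90°
n=6: pose=(-2,-3,W); sL=8/65, sR=40/157; mL=44/10205, mR=-1344/10205; mL+mR=-20/157 → advance -1; mR−mL=-1388/10205 → turn -1·90°
n=7: pose=(-1,-3,N); sL=2/9, sR=5/36; mL=-11/72, mR=1/12; mL+mR=-5/72 → advance -1; mR−mL=17/72 → turn +1·90°

0 8/29 40/277 -1636/8033 1056/8033 -3 0 E
1 4/9 20/81 -26/81 16/81 -4 0 N
2 40/241 40/97 940/23377 -5760/23377 -4 -1 W
3 10/29 1/5 -71/290 21/145 -3 -1 N
4 40/281 8/25 124/7025 -1248/7025 -3 -2 W
5 20/73 20/121 -1690/8833 960/8833 -2 -2 N
6 8/65 40/157 44/10205 -1344/10205 -2 -3 W
7 2/9 5/36 -11/72 1/12 -1 -3 N
final -1 -4 W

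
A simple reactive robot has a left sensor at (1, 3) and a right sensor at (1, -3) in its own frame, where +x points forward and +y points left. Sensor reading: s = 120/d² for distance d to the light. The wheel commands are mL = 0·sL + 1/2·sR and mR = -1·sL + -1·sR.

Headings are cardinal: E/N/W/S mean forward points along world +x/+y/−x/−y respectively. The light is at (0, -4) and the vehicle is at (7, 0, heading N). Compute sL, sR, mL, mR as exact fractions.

left sensor world pos  = (4, 1); dL² = 41
right sensor world pos = (10, 1); dR² = 125
sL = 120/41 = 120/41
sR = 120/125 = 24/25
mL = 0·sL + 1/2·sR = 12/25
mR = -1·sL + -1·sR = -3984/1025

120/41 24/25 12/25 -3984/1025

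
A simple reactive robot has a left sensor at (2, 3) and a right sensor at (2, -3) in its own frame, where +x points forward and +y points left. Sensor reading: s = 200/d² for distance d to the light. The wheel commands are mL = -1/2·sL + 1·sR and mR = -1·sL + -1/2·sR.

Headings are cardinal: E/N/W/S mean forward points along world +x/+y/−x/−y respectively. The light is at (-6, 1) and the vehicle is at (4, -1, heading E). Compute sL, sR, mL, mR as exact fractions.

40/29 200/169 2420/4901 -9660/4901

left sensor world pos  = (6, 2); dL² = 145
right sensor world pos = (6, -4); dR² = 169
sL = 200/145 = 40/29
sR = 200/169 = 200/169
mL = -1/2·sL + 1·sR = 2420/4901
mR = -1·sL + -1/2·sR = -9660/4901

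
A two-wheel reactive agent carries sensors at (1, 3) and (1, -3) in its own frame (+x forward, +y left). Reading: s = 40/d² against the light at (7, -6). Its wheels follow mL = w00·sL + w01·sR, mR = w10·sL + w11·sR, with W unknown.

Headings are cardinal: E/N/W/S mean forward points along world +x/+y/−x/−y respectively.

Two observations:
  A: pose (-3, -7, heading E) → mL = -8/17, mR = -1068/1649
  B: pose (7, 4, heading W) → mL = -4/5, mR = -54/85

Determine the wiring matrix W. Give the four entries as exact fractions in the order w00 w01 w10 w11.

obs A: pose=(-3,-7,E) → sL=8/17, sR=40/97, mL=-8/17, mR=-1068/1649
obs B: pose=(7,4,W) → sL=4/5, sR=4/17, mL=-4/5, mR=-54/85
sensor matrix S = [[8/17, 40/97], [4/5, 4/17]]; det S = -6144/28033
solve [mL_A; mL_B] = S·[w00; w01] and [mR_A; mR_B] = S·[w10; w11]:
  w00 = -1, w01 = 0, w10 = -1/2, w11 = -1

-1 0 -1/2 -1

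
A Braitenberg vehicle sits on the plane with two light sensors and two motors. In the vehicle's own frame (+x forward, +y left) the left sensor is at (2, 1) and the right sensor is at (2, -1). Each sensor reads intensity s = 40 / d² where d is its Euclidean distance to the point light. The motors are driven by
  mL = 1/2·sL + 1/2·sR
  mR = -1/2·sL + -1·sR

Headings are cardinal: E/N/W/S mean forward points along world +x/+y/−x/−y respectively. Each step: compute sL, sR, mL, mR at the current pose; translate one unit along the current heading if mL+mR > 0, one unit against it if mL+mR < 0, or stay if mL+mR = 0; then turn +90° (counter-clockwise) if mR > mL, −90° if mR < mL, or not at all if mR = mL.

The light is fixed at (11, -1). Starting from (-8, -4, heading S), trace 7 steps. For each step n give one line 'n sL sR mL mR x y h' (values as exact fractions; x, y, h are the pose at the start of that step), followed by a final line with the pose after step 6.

n=0: pose=(-8,-4,S); sL=40/349, sR=8/85; mL=3096/29665, mR=-4492/29665; mL+mR=-4/85 → advance -1; mR−mL=-7588/29665 → turn -1·90°
n=1: pose=(-8,-3,W); sL=4/45, sR=20/221; mL=892/9945, mR=-1342/9945; mL+mR=-10/221 → advance -1; mR−mL=-2234/9945 → turn -1·90°
n=2: pose=(-7,-3,N); sL=40/361, sR=40/289; mL=13000/104329, mR=-20220/104329; mL+mR=-20/289 → advance -1; mR−mL=-33220/104329 → turn -1·90°
n=3: pose=(-7,-4,E); sL=2/13, sR=5/34; mL=133/884, mR=-99/442; mL+mR=-5/68 → advance -1; mR−mL=-331/884 → turn -1·90°
n=4: pose=(-8,-4,S); sL=40/349, sR=8/85; mL=3096/29665, mR=-4492/29665; mL+mR=-4/85 → advance -1; mR−mL=-7588/29665 → turn -1·90°
n=5: pose=(-8,-3,W); sL=4/45, sR=20/221; mL=892/9945, mR=-1342/9945; mL+mR=-10/221 → advance -1; mR−mL=-2234/9945 → turn -1·90°
n=6: pose=(-7,-3,N); sL=40/361, sR=40/289; mL=13000/104329, mR=-20220/104329; mL+mR=-20/289 → advance -1; mR−mL=-33220/104329 → turn -1·90°

0 40/349 8/85 3096/29665 -4492/29665 -8 -4 S
1 4/45 20/221 892/9945 -1342/9945 -8 -3 W
2 40/361 40/289 13000/104329 -20220/104329 -7 -3 N
3 2/13 5/34 133/884 -99/442 -7 -4 E
4 40/349 8/85 3096/29665 -4492/29665 -8 -4 S
5 4/45 20/221 892/9945 -1342/9945 -8 -3 W
6 40/361 40/289 13000/104329 -20220/104329 -7 -3 N
final -7 -4 E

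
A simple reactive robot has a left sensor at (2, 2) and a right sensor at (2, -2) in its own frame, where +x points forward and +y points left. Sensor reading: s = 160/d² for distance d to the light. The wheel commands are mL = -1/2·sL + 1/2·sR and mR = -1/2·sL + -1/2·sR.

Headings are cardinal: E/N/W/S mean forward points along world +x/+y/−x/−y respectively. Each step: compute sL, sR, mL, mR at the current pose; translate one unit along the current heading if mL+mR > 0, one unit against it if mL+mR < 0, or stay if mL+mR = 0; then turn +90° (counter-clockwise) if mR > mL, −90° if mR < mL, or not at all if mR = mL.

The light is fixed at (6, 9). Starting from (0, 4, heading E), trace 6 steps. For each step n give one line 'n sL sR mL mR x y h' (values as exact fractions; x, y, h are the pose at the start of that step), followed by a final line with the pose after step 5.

n=0: pose=(0,4,E); sL=32/5, sR=32/13; mL=-128/65, mR=-288/65; mL+mR=-32/5 → advance -1; mR−mL=-32/13 → turn -1·90°
n=1: pose=(-1,4,S); sL=80/37, sR=16/13; mL=-224/481, mR=-816/481; mL+mR=-80/37 → advance -1; mR−mL=-16/13 → turn -1·90°
n=2: pose=(-1,5,W); sL=160/117, sR=32/17; mL=512/1989, mR=-3232/1989; mL+mR=-160/117 → advance -1; mR−mL=-32/17 → turn -1·90°
n=3: pose=(0,5,N); sL=40/17, sR=8; mL=48/17, mR=-88/17; mL+mR=-40/17 → advance -1; mR−mL=-8 → turn -1·90°
n=4: pose=(0,4,E); sL=32/5, sR=32/13; mL=-128/65, mR=-288/65; mL+mR=-32/5 → advance -1; mR−mL=-32/13 → turn -1·90°
n=5: pose=(-1,4,S); sL=80/37, sR=16/13; mL=-224/481, mR=-816/481; mL+mR=-80/37 → advance -1; mR−mL=-16/13 → turn -1·90°

0 32/5 32/13 -128/65 -288/65 0 4 E
1 80/37 16/13 -224/481 -816/481 -1 4 S
2 160/117 32/17 512/1989 -3232/1989 -1 5 W
3 40/17 8 48/17 -88/17 0 5 N
4 32/5 32/13 -128/65 -288/65 0 4 E
5 80/37 16/13 -224/481 -816/481 -1 4 S
final -1 5 W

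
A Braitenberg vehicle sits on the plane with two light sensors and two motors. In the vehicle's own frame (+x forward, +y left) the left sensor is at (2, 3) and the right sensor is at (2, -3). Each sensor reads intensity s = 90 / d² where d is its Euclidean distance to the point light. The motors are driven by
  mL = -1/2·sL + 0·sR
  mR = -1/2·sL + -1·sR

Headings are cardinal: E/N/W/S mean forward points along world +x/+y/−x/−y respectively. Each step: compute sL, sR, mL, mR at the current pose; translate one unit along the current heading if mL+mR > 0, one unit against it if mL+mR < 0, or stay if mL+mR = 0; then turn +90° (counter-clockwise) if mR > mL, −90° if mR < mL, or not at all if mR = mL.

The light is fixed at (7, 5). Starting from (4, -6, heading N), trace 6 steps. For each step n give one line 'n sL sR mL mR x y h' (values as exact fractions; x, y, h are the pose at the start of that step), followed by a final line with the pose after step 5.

n=0: pose=(4,-6,N); sL=10/13, sR=10/9; mL=-5/13, mR=-175/117; mL+mR=-220/117 → advance -1; mR−mL=-10/9 → turn -1·90°
n=1: pose=(4,-7,E); sL=45/41, sR=45/113; mL=-45/82, mR=-8775/9266; mL+mR=-6930/4633 → advance -1; mR−mL=-45/113 → turn -1·90°
n=2: pose=(3,-7,S); sL=90/197, sR=18/49; mL=-45/197, mR=-5751/9653; mL+mR=-7956/9653 → advance -1; mR−mL=-18/49 → turn -1·90°
n=3: pose=(3,-6,W); sL=45/116, sR=9/10; mL=-45/232, mR=-1269/1160; mL+mR=-747/580 → advance -1; mR−mL=-9/10 → turn -1·90°
n=4: pose=(4,-6,N); sL=10/13, sR=10/9; mL=-5/13, mR=-175/117; mL+mR=-220/117 → advance -1; mR−mL=-10/9 → turn -1·90°
n=5: pose=(4,-7,E); sL=45/41, sR=45/113; mL=-45/82, mR=-8775/9266; mL+mR=-6930/4633 → advance -1; mR−mL=-45/113 → turn -1·90°

0 10/13 10/9 -5/13 -175/117 4 -6 N
1 45/41 45/113 -45/82 -8775/9266 4 -7 E
2 90/197 18/49 -45/197 -5751/9653 3 -7 S
3 45/116 9/10 -45/232 -1269/1160 3 -6 W
4 10/13 10/9 -5/13 -175/117 4 -6 N
5 45/41 45/113 -45/82 -8775/9266 4 -7 E
final 3 -7 S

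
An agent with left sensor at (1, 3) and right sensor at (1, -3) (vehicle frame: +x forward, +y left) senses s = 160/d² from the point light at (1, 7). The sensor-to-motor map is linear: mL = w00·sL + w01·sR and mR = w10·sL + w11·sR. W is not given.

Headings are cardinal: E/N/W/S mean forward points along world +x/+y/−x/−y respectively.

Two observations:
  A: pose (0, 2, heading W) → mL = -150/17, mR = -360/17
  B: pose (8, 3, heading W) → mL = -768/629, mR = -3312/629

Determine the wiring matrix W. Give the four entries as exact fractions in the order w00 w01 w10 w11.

1/2 -1/2 -1/2 -1

obs A: pose=(0,2,W) → sL=40/17, sR=20, mL=-150/17, mR=-360/17
obs B: pose=(8,3,W) → sL=32/17, sR=160/37, mL=-768/629, mR=-3312/629
sensor matrix S = [[40/17, 20], [32/17, 160/37]]; det S = -17280/629
solve [mL_A; mL_B] = S·[w00; w01] and [mR_A; mR_B] = S·[w10; w11]:
  w00 = 1/2, w01 = -1/2, w10 = -1/2, w11 = -1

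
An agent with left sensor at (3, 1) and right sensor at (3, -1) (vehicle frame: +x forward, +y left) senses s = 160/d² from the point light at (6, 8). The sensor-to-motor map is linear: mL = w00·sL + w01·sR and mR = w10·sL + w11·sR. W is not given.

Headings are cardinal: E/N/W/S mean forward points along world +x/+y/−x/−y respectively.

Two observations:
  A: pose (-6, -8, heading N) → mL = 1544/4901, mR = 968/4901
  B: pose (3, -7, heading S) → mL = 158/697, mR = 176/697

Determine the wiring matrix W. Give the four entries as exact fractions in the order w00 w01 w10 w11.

-1/2 1 1 -1/2

obs A: pose=(-6,-8,N) → sL=80/169, sR=16/29, mL=1544/4901, mR=968/4901
obs B: pose=(3,-7,S) → sL=20/41, sR=8/17, mL=158/697, mR=176/697
sensor matrix S = [[80/169, 16/29], [20/41, 8/17]]; det S = -158400/3415997
solve [mL_A; mL_B] = S·[w00; w01] and [mR_A; mR_B] = S·[w10; w11]:
  w00 = -1/2, w01 = 1, w10 = 1, w11 = -1/2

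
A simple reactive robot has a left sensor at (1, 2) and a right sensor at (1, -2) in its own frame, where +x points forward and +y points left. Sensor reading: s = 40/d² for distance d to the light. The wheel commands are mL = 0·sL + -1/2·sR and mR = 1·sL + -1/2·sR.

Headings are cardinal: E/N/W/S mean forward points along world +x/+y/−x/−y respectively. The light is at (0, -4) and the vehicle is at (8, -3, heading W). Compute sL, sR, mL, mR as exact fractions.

left sensor world pos  = (7, -5); dL² = 50
right sensor world pos = (7, -1); dR² = 58
sL = 40/50 = 4/5
sR = 40/58 = 20/29
mL = 0·sL + -1/2·sR = -10/29
mR = 1·sL + -1/2·sR = 66/145

4/5 20/29 -10/29 66/145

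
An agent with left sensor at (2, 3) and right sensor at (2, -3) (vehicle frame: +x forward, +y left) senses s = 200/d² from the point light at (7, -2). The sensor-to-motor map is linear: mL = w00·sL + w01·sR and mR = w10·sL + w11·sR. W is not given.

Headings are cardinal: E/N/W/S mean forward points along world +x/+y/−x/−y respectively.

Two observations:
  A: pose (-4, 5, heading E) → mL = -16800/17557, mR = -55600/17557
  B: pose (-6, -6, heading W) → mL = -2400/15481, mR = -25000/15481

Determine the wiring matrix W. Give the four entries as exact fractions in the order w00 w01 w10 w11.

obs A: pose=(-4,5,E) → sL=200/181, sR=200/97, mL=-16800/17557, mR=-55600/17557
obs B: pose=(-6,-6,W) → sL=100/137, sR=100/113, mL=-2400/15481, mR=-25000/15481
sensor matrix S = [[200/181, 200/97], [100/137, 100/113]]; det S = -143280000/271799917
solve [mL_A; mL_B] = S·[w00; w01] and [mR_A; mR_B] = S·[w10; w11]:
  w00 = 1, w01 = -1, w10 = -1, w11 = -1

1 -1 -1 -1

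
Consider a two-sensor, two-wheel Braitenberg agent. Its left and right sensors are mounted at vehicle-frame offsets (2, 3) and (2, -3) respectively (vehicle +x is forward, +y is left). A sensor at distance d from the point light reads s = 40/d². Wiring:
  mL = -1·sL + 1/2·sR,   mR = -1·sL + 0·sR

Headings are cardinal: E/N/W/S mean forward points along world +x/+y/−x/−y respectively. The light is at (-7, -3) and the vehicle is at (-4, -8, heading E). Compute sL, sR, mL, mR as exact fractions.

40/29 40/89 -2980/2581 -40/29

left sensor world pos  = (-2, -5); dL² = 29
right sensor world pos = (-2, -11); dR² = 89
sL = 40/29 = 40/29
sR = 40/89 = 40/89
mL = -1·sL + 1/2·sR = -2980/2581
mR = -1·sL + 0·sR = -40/29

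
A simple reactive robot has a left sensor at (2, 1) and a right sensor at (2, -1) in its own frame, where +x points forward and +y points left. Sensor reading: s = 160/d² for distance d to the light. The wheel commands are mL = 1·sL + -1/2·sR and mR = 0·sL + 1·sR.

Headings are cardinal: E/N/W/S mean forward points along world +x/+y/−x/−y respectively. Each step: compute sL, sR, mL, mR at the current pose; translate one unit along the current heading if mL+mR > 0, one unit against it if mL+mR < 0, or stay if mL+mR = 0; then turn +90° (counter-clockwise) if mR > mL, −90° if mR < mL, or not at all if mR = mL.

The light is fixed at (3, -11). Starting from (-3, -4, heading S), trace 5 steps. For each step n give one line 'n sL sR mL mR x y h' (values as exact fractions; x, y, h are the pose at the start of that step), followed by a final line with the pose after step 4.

n=0: pose=(-3,-4,S); sL=16/5, sR=80/37; mL=392/185, mR=80/37; mL+mR=792/185 → advance +1; mR−mL=8/185 → turn +1·90°
n=1: pose=(-3,-5,E); sL=32/13, sR=160/41; mL=272/533, mR=160/41; mL+mR=2352/533 → advance +1; mR−mL=1808/533 → turn +1·90°
n=2: pose=(-2,-5,N); sL=8/5, sR=2; mL=3/5, mR=2; mL+mR=13/5 → advance +1; mR−mL=7/5 → turn +1·90°
n=3: pose=(-2,-4,W); sL=32/17, sR=160/113; mL=2256/1921, mR=160/113; mL+mR=4976/1921 → advance +1; mR−mL=464/1921 → turn +1·90°
n=4: pose=(-3,-4,S); sL=16/5, sR=80/37; mL=392/185, mR=80/37; mL+mR=792/185 → advance +1; mR−mL=8/185 → turn +1·90°

0 16/5 80/37 392/185 80/37 -3 -4 S
1 32/13 160/41 272/533 160/41 -3 -5 E
2 8/5 2 3/5 2 -2 -5 N
3 32/17 160/113 2256/1921 160/113 -2 -4 W
4 16/5 80/37 392/185 80/37 -3 -4 S
final -3 -5 E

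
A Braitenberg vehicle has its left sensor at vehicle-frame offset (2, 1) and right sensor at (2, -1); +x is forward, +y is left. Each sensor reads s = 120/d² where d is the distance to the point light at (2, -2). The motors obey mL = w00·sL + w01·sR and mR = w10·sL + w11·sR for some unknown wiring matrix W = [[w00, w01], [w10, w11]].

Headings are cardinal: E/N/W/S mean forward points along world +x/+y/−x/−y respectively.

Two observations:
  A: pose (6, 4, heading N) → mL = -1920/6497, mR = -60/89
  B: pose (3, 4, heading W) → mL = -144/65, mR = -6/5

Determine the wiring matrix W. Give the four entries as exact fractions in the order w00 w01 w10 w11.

-1 1 0 -1/2

obs A: pose=(6,4,N) → sL=120/73, sR=120/89, mL=-1920/6497, mR=-60/89
obs B: pose=(3,4,W) → sL=60/13, sR=12/5, mL=-144/65, mR=-6/5
sensor matrix S = [[120/73, 120/89], [60/13, 12/5]]; det S = -192384/84461
solve [mL_A; mL_B] = S·[w00; w01] and [mR_A; mR_B] = S·[w10; w11]:
  w00 = -1, w01 = 1, w10 = 0, w11 = -1/2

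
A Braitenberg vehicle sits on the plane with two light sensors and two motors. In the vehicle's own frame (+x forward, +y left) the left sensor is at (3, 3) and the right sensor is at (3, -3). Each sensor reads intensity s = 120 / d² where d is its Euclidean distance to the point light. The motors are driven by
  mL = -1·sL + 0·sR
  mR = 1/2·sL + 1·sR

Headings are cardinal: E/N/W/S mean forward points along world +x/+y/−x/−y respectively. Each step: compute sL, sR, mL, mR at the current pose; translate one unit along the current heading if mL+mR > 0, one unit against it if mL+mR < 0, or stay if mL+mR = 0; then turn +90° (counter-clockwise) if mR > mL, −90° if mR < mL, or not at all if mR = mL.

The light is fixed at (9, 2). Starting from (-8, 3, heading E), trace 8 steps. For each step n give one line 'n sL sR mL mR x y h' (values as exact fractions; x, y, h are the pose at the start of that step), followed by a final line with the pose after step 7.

n=0: pose=(-8,3,E); sL=30/53, sR=3/5; mL=-30/53, mR=234/265; mL+mR=84/265 → advance +1; mR−mL=384/265 → turn +1·90°
n=1: pose=(-7,3,N); sL=120/377, sR=24/37; mL=-120/377, mR=11268/13949; mL+mR=6828/13949 → advance +1; mR−mL=15708/13949 → turn +1·90°
n=2: pose=(-7,4,W); sL=60/181, sR=60/193; mL=-60/181, mR=16650/34933; mL+mR=5070/34933 → advance +1; mR−mL=28230/34933 → turn +1·90°
n=3: pose=(-8,4,S); sL=120/197, sR=120/401; mL=-120/197, mR=47700/78997; mL+mR=-420/78997 → advance -1; mR−mL=95820/78997 → turn +1·90°
n=4: pose=(-8,5,E); sL=15/29, sR=30/49; mL=-15/29, mR=2475/2842; mL+mR=1005/2842 → advance +1; mR−mL=3945/2842 → turn +1·90°
n=5: pose=(-7,5,N); sL=120/397, sR=24/41; mL=-120/397, mR=11988/16277; mL+mR=7068/16277 → advance +1; mR−mL=16908/16277 → turn +1·90°
n=6: pose=(-7,6,W); sL=60/181, sR=12/41; mL=-60/181, mR=3402/7421; mL+mR=942/7421 → advance +1; mR−mL=5862/7421 → turn +1·90°
n=7: pose=(-8,6,S); sL=120/197, sR=120/401; mL=-120/197, mR=47700/78997; mL+mR=-420/78997 → advance -1; mR−mL=95820/78997 → turn +1·90°

0 30/53 3/5 -30/53 234/265 -8 3 E
1 120/377 24/37 -120/377 11268/13949 -7 3 N
2 60/181 60/193 -60/181 16650/34933 -7 4 W
3 120/197 120/401 -120/197 47700/78997 -8 4 S
4 15/29 30/49 -15/29 2475/2842 -8 5 E
5 120/397 24/41 -120/397 11988/16277 -7 5 N
6 60/181 12/41 -60/181 3402/7421 -7 6 W
7 120/197 120/401 -120/197 47700/78997 -8 6 S
final -8 7 E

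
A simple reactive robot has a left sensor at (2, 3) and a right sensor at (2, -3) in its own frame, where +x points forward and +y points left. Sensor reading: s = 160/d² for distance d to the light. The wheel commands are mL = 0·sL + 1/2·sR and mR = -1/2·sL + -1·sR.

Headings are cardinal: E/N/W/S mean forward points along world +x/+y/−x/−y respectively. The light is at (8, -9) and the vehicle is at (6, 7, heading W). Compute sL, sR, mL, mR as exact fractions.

left sensor world pos  = (4, 4); dL² = 185
right sensor world pos = (4, 10); dR² = 377
sL = 160/185 = 32/37
sR = 160/377 = 160/377
mL = 0·sL + 1/2·sR = 80/377
mR = -1/2·sL + -1·sR = -11952/13949

32/37 160/377 80/377 -11952/13949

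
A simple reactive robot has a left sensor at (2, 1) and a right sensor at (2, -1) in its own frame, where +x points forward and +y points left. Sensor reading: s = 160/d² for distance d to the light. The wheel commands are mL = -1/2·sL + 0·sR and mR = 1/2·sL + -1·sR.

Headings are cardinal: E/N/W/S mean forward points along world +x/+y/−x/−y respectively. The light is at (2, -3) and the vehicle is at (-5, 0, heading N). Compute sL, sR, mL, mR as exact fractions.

left sensor world pos  = (-6, 2); dL² = 89
right sensor world pos = (-4, 2); dR² = 61
sL = 160/89 = 160/89
sR = 160/61 = 160/61
mL = -1/2·sL + 0·sR = -80/89
mR = 1/2·sL + -1·sR = -9360/5429

160/89 160/61 -80/89 -9360/5429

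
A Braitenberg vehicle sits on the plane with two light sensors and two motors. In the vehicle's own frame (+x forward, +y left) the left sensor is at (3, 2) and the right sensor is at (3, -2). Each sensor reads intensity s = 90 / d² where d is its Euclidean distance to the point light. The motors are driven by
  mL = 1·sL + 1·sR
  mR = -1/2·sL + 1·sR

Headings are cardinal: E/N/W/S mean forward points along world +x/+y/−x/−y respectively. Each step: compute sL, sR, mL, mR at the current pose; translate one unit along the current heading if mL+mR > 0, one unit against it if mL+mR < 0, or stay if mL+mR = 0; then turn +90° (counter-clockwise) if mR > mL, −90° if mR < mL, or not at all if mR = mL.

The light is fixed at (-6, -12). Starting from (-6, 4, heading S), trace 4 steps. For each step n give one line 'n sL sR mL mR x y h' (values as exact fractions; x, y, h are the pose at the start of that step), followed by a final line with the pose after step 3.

n=0: pose=(-6,4,S); sL=90/173, sR=90/173; mL=180/173, mR=45/173; mL+mR=225/173 → advance +1; mR−mL=-135/173 → turn -1·90°
n=1: pose=(-6,3,W); sL=45/89, sR=45/149; mL=10710/13261, mR=1305/26522; mL+mR=22725/26522 → advance +1; mR−mL=-135/178 → turn -1·90°
n=2: pose=(-7,3,N); sL=10/37, sR=18/65; mL=1316/2405, mR=341/2405; mL+mR=1657/2405 → advance +1; mR−mL=-15/37 → turn -1·90°
n=3: pose=(-7,4,E); sL=45/164, sR=9/20; mL=297/410, mR=513/1640; mL+mR=1701/1640 → advance +1; mR−mL=-135/328 → turn -1·90°

0 90/173 90/173 180/173 45/173 -6 4 S
1 45/89 45/149 10710/13261 1305/26522 -6 3 W
2 10/37 18/65 1316/2405 341/2405 -7 3 N
3 45/164 9/20 297/410 513/1640 -7 4 E
final -6 4 S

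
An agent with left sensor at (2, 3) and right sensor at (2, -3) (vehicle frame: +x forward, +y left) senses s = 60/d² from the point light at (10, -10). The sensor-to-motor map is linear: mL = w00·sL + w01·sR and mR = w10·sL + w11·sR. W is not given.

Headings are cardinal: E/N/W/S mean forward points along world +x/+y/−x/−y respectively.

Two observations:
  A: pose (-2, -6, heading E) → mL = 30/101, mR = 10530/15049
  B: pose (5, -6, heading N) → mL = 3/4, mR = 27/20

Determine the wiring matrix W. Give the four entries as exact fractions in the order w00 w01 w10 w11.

0 1/2 1 1/2

obs A: pose=(-2,-6,E) → sL=60/149, sR=60/101, mL=30/101, mR=10530/15049
obs B: pose=(5,-6,N) → sL=3/5, sR=3/2, mL=3/4, mR=27/20
sensor matrix S = [[60/149, 60/101], [3/5, 3/2]]; det S = 3726/15049
solve [mL_A; mL_B] = S·[w00; w01] and [mR_A; mR_B] = S·[w10; w11]:
  w00 = 0, w01 = 1/2, w10 = 1, w11 = 1/2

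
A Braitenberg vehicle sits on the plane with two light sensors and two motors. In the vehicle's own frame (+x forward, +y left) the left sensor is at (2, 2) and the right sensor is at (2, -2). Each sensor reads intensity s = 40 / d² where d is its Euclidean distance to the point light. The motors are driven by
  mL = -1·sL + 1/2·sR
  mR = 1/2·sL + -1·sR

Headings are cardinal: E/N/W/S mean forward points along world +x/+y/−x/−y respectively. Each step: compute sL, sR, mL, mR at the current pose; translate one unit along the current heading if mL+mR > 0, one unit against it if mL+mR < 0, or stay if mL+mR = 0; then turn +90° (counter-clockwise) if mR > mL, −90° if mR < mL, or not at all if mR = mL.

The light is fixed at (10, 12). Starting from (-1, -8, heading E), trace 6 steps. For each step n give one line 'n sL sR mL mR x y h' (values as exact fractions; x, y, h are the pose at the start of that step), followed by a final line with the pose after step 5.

n=0: pose=(-1,-8,E); sL=8/81, sR=8/113; mL=-580/9153, mR=-196/9153; mL+mR=-776/9153 → advance -1; mR−mL=128/3051 → turn +1·90°
n=1: pose=(-2,-8,N); sL=1/13, sR=5/53; mL=-41/1378, mR=-77/1378; mL+mR=-59/689 → advance -1; mR−mL=-18/689 → turn -1·90°
n=2: pose=(-2,-9,E); sL=40/461, sR=40/629; mL=-15940/289969, mR=-5860/289969; mL+mR=-21800/289969 → advance -1; mR−mL=10080/289969 → turn +1·90°
n=3: pose=(-3,-9,N); sL=20/293, sR=20/241; mL=-1890/70613, mR=-3450/70613; mL+mR=-5340/70613 → advance -1; mR−mL=-1560/70613 → turn -1·90°
n=4: pose=(-3,-10,E); sL=40/521, sR=40/697; mL=-17460/363137, mR=-6900/363137; mL+mR=-24360/363137 → advance -1; mR−mL=10560/363137 → turn +1·90°
n=5: pose=(-4,-10,N); sL=5/82, sR=5/68; mL=-135/5576, mR=-30/697; mL+mR=-375/5576 → advance -1; mR−mL=-105/5576 → turn -1·90°

0 8/81 8/113 -580/9153 -196/9153 -1 -8 E
1 1/13 5/53 -41/1378 -77/1378 -2 -8 N
2 40/461 40/629 -15940/289969 -5860/289969 -2 -9 E
3 20/293 20/241 -1890/70613 -3450/70613 -3 -9 N
4 40/521 40/697 -17460/363137 -6900/363137 -3 -10 E
5 5/82 5/68 -135/5576 -30/697 -4 -10 N
final -4 -11 E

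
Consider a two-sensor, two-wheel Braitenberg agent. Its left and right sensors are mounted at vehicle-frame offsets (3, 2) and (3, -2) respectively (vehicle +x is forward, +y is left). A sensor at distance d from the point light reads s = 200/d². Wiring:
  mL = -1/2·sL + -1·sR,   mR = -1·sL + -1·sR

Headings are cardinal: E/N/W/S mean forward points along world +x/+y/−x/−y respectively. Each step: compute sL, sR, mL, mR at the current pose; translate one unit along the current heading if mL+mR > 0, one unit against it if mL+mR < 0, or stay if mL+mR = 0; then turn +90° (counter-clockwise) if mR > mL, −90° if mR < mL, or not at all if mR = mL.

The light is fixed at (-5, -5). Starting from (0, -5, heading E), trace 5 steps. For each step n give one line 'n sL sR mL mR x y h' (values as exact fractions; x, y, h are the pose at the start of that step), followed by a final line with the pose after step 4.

n=0: pose=(0,-5,E); sL=50/17, sR=50/17; mL=-75/17, mR=-100/17; mL+mR=-175/17 → advance -1; mR−mL=-25/17 → turn -1·90°
n=1: pose=(-1,-5,S); sL=40/9, sR=200/13; mL=-2060/117, mR=-2320/117; mL+mR=-1460/39 → advance -1; mR−mL=-20/9 → turn -1·90°
n=2: pose=(-1,-4,W); sL=100, sR=20; mL=-70, mR=-120; mL+mR=-190 → advance -1; mR−mL=-50 → turn -1·90°
n=3: pose=(0,-4,N); sL=8, sR=40/13; mL=-92/13, mR=-144/13; mL+mR=-236/13 → advance -1; mR−mL=-4 → turn -1·90°
n=4: pose=(0,-5,E); sL=50/17, sR=50/17; mL=-75/17, mR=-100/17; mL+mR=-175/17 → advance -1; mR−mL=-25/17 → turn -1·90°

0 50/17 50/17 -75/17 -100/17 0 -5 E
1 40/9 200/13 -2060/117 -2320/117 -1 -5 S
2 100 20 -70 -120 -1 -4 W
3 8 40/13 -92/13 -144/13 0 -4 N
4 50/17 50/17 -75/17 -100/17 0 -5 E
final -1 -5 S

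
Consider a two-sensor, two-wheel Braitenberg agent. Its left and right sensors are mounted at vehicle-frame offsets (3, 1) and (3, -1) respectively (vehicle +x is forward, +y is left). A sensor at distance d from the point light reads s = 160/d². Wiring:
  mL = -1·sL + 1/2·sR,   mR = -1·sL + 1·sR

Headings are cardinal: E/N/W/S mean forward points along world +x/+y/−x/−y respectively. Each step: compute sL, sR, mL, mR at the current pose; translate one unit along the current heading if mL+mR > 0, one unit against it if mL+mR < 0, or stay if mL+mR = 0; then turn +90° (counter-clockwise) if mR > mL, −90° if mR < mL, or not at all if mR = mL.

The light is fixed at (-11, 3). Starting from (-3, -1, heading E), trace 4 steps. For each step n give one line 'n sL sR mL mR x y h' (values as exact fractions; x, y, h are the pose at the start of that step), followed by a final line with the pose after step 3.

0 16/13 80/73 -648/949 -128/949 -3 -1 E
1 160/37 32/13 -1488/481 -896/481 -4 -1 N
2 40/13 5 -15/26 25/13 -4 -2 W
3 160/113 160/89 -5200/10057 3840/10057 -5 -2 S
final -5 -1 E

n=0: pose=(-3,-1,E); sL=16/13, sR=80/73; mL=-648/949, mR=-128/949; mL+mR=-776/949 → advance -1; mR−mL=40/73 → turn +1·90°
n=1: pose=(-4,-1,N); sL=160/37, sR=32/13; mL=-1488/481, mR=-896/481; mL+mR=-2384/481 → advance -1; mR−mL=16/13 → turn +1·90°
n=2: pose=(-4,-2,W); sL=40/13, sR=5; mL=-15/26, mR=25/13; mL+mR=35/26 → advance +1; mR−mL=5/2 → turn +1·90°
n=3: pose=(-5,-2,S); sL=160/113, sR=160/89; mL=-5200/10057, mR=3840/10057; mL+mR=-1360/10057 → advance -1; mR−mL=80/89 → turn +1·90°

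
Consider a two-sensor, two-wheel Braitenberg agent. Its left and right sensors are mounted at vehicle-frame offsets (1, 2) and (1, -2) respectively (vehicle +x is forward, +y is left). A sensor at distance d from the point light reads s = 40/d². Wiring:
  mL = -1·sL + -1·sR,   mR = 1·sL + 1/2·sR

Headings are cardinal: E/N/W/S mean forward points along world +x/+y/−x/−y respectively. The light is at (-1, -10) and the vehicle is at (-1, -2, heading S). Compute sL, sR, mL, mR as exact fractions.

left sensor world pos  = (1, -3); dL² = 53
right sensor world pos = (-3, -3); dR² = 53
sL = 40/53 = 40/53
sR = 40/53 = 40/53
mL = -1·sL + -1·sR = -80/53
mR = 1·sL + 1/2·sR = 60/53

40/53 40/53 -80/53 60/53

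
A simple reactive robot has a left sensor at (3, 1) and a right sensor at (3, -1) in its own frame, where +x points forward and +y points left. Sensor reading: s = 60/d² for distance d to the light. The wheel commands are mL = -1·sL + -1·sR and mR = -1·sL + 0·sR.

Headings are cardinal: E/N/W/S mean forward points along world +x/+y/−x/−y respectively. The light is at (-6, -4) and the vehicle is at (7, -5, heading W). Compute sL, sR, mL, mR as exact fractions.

left sensor world pos  = (4, -6); dL² = 104
right sensor world pos = (4, -4); dR² = 100
sL = 60/104 = 15/26
sR = 60/100 = 3/5
mL = -1·sL + -1·sR = -153/130
mR = -1·sL + 0·sR = -15/26

15/26 3/5 -153/130 -15/26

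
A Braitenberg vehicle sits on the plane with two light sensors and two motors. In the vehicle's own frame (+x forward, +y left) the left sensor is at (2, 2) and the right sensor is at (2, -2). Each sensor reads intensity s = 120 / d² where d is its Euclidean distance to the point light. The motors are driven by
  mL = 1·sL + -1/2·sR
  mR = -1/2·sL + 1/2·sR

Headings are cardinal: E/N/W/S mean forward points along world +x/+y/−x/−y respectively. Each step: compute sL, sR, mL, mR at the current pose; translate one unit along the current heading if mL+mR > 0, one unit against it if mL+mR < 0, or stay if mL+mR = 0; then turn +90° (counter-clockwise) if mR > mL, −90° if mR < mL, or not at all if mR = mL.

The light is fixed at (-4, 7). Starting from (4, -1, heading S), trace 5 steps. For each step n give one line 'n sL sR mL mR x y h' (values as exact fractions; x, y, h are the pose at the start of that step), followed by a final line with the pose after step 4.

n=0: pose=(4,-1,S); sL=3/5, sR=15/17; mL=27/170, mR=12/85; mL+mR=3/10 → advance +1; mR−mL=-3/170 → turn -1·90°
n=1: pose=(4,-2,W); sL=120/157, sR=24/17; mL=156/2669, mR=864/2669; mL+mR=60/157 → advance +1; mR−mL=708/2669 → turn +1·90°
n=2: pose=(3,-2,S); sL=60/101, sR=60/73; mL=1350/7373, mR=840/7373; mL+mR=30/101 → advance +1; mR−mL=-510/7373 → turn -1·90°
n=3: pose=(3,-3,W); sL=120/169, sR=120/89; mL=540/15041, mR=4800/15041; mL+mR=60/169 → advance +1; mR−mL=4260/15041 → turn +1·90°
n=4: pose=(2,-3,S); sL=15/26, sR=3/4; mL=21/104, mR=9/104; mL+mR=15/52 → advance +1; mR−mL=-3/26 → turn -1·90°

0 3/5 15/17 27/170 12/85 4 -1 S
1 120/157 24/17 156/2669 864/2669 4 -2 W
2 60/101 60/73 1350/7373 840/7373 3 -2 S
3 120/169 120/89 540/15041 4800/15041 3 -3 W
4 15/26 3/4 21/104 9/104 2 -3 S
final 2 -4 W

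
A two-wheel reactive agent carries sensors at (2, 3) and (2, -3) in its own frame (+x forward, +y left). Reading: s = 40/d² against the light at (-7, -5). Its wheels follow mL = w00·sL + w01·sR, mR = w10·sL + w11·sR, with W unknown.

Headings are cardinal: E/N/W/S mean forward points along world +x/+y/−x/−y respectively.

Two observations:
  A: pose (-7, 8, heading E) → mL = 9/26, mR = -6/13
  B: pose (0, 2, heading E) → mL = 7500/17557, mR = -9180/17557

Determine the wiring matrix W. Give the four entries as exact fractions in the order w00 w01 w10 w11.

1 1/2 -1/2 -1

obs A: pose=(-7,8,E) → sL=2/13, sR=5/13, mL=9/26, mR=-6/13
obs B: pose=(0,2,E) → sL=40/181, sR=40/97, mL=7500/17557, mR=-9180/17557
sensor matrix S = [[2/13, 5/13], [40/181, 40/97]]; det S = -4920/228241
solve [mL_A; mL_B] = S·[w00; w01] and [mR_A; mR_B] = S·[w10; w11]:
  w00 = 1, w01 = 1/2, w10 = -1/2, w11 = -1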